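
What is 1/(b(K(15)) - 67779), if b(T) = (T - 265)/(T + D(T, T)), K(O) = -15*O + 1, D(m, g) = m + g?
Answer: -224/15182333 ≈ -1.4754e-5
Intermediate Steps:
D(m, g) = g + m
K(O) = 1 - 15*O
b(T) = (-265 + T)/(3*T) (b(T) = (T - 265)/(T + (T + T)) = (-265 + T)/(T + 2*T) = (-265 + T)/((3*T)) = (-265 + T)*(1/(3*T)) = (-265 + T)/(3*T))
1/(b(K(15)) - 67779) = 1/((-265 + (1 - 15*15))/(3*(1 - 15*15)) - 67779) = 1/((-265 + (1 - 225))/(3*(1 - 225)) - 67779) = 1/((⅓)*(-265 - 224)/(-224) - 67779) = 1/((⅓)*(-1/224)*(-489) - 67779) = 1/(163/224 - 67779) = 1/(-15182333/224) = -224/15182333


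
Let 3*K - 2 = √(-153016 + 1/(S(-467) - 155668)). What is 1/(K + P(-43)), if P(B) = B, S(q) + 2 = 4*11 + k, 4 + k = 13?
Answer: -19763359/8773945822 - I*√3705535021983641/8773945822 ≈ -0.0022525 - 0.0069379*I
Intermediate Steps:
k = 9 (k = -4 + 13 = 9)
S(q) = 51 (S(q) = -2 + (4*11 + 9) = -2 + (44 + 9) = -2 + 53 = 51)
K = ⅔ + I*√3705535021983641/466851 (K = ⅔ + √(-153016 + 1/(51 - 155668))/3 = ⅔ + √(-153016 + 1/(-155617))/3 = ⅔ + √(-153016 - 1/155617)/3 = ⅔ + √(-23811890873/155617)/3 = ⅔ + (I*√3705535021983641/155617)/3 = ⅔ + I*√3705535021983641/466851 ≈ 0.66667 + 130.39*I)
1/(K + P(-43)) = 1/((⅔ + I*√3705535021983641/466851) - 43) = 1/(-127/3 + I*√3705535021983641/466851)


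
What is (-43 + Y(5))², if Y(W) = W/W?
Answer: 1764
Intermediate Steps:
Y(W) = 1
(-43 + Y(5))² = (-43 + 1)² = (-42)² = 1764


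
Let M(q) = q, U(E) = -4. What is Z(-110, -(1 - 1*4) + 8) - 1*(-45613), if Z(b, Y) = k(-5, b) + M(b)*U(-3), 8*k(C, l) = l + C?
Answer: 368309/8 ≈ 46039.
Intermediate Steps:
k(C, l) = C/8 + l/8 (k(C, l) = (l + C)/8 = (C + l)/8 = C/8 + l/8)
Z(b, Y) = -5/8 - 31*b/8 (Z(b, Y) = ((1/8)*(-5) + b/8) + b*(-4) = (-5/8 + b/8) - 4*b = -5/8 - 31*b/8)
Z(-110, -(1 - 1*4) + 8) - 1*(-45613) = (-5/8 - 31/8*(-110)) - 1*(-45613) = (-5/8 + 1705/4) + 45613 = 3405/8 + 45613 = 368309/8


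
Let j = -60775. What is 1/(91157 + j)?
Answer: 1/30382 ≈ 3.2914e-5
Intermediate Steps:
1/(91157 + j) = 1/(91157 - 60775) = 1/30382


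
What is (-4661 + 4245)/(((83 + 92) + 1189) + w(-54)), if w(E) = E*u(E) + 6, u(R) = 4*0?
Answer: -208/685 ≈ -0.30365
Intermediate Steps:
u(R) = 0
w(E) = 6 (w(E) = E*0 + 6 = 0 + 6 = 6)
(-4661 + 4245)/(((83 + 92) + 1189) + w(-54)) = (-4661 + 4245)/(((83 + 92) + 1189) + 6) = -416/((175 + 1189) + 6) = -416/(1364 + 6) = -416/1370 = -416*1/1370 = -208/685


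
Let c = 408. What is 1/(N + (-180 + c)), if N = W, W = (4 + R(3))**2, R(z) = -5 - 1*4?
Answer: 1/253 ≈ 0.0039526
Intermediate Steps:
R(z) = -9 (R(z) = -5 - 4 = -9)
W = 25 (W = (4 - 9)**2 = (-5)**2 = 25)
N = 25
1/(N + (-180 + c)) = 1/(25 + (-180 + 408)) = 1/(25 + 228) = 1/253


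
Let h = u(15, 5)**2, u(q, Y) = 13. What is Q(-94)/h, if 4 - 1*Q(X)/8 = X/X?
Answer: 24/169 ≈ 0.14201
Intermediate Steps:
Q(X) = 24 (Q(X) = 32 - 8*X/X = 32 - 8*1 = 32 - 8 = 24)
h = 169 (h = 13**2 = 169)
Q(-94)/h = 24/169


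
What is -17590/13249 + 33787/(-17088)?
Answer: -748221883/226398912 ≈ -3.3049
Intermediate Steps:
-17590/13249 + 33787/(-17088) = -17590*1/13249 + 33787*(-1/17088) = -17590/13249 - 33787/17088 = -748221883/226398912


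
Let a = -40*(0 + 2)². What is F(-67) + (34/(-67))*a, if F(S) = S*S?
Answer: 306203/67 ≈ 4570.2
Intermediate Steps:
a = -160 (a = -40*2² = -40*4 = -160)
F(S) = S²
F(-67) + (34/(-67))*a = (-67)² + (34/(-67))*(-160) = 4489 + (34*(-1/67))*(-160) = 4489 - 34/67*(-160) = 4489 + 5440/67 = 306203/67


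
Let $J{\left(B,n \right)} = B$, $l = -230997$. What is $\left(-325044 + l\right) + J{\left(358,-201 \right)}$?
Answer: $-555683$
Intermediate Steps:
$\left(-325044 + l\right) + J{\left(358,-201 \right)} = \left(-325044 - 230997\right) + 358 = -556041 + 358 = -555683$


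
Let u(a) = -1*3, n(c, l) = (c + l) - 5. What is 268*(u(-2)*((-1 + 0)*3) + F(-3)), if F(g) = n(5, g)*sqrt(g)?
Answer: 2412 - 804*I*sqrt(3) ≈ 2412.0 - 1392.6*I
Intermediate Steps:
n(c, l) = -5 + c + l
F(g) = g**(3/2) (F(g) = (-5 + 5 + g)*sqrt(g) = g*sqrt(g) = g**(3/2))
u(a) = -3
268*(u(-2)*((-1 + 0)*3) + F(-3)) = 268*(-3*(-1 + 0)*3 + (-3)**(3/2)) = 268*(-(-3)*3 - 3*I*sqrt(3)) = 268*(-3*(-3) - 3*I*sqrt(3)) = 268*(9 - 3*I*sqrt(3)) = 2412 - 804*I*sqrt(3)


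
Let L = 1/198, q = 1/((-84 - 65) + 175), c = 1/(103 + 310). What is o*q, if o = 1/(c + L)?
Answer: 40887/7943 ≈ 5.1476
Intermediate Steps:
c = 1/413 ≈ 0.0024213
q = 1/26 (q = 1/(-149 + 175) = 1/26 ≈ 0.038462)
L = 1/198 ≈ 0.0050505
o = 81774/611 (o = 1/(1/413 + 1/198) = 1/(611/81774) = 81774/611 ≈ 133.84)
o*q = (81774/611)*(1/26) = 40887/7943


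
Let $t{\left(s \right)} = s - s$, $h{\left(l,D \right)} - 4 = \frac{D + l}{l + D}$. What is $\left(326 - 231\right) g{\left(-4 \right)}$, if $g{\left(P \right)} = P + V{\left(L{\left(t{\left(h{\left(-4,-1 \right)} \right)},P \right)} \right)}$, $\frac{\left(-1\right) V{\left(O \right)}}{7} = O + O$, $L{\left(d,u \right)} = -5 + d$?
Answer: $6270$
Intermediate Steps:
$h{\left(l,D \right)} = 5$ ($h{\left(l,D \right)} = 4 + \frac{D + l}{l + D} = 4 + \frac{D + l}{D + l} = 4 + 1 = 5$)
$t{\left(s \right)} = 0$
$V{\left(O \right)} = - 14 O$ ($V{\left(O \right)} = - 7 \left(O + O\right) = - 7 \cdot 2 O = - 14 O$)
$g{\left(P \right)} = 70 + P$ ($g{\left(P \right)} = P - 14 \left(-5 + 0\right) = P - -70 = P + 70 = 70 + P$)
$\left(326 - 231\right) g{\left(-4 \right)} = \left(326 - 231\right) \left(70 - 4\right) = 95 \cdot 66 = 6270$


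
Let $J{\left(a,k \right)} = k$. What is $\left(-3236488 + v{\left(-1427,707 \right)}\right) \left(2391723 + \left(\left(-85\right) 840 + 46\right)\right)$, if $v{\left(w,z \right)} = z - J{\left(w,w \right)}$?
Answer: $-7504894756626$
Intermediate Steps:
$v{\left(w,z \right)} = z - w$
$\left(-3236488 + v{\left(-1427,707 \right)}\right) \left(2391723 + \left(\left(-85\right) 840 + 46\right)\right) = \left(-3236488 + \left(707 - -1427\right)\right) \left(2391723 + \left(\left(-85\right) 840 + 46\right)\right) = \left(-3236488 + \left(707 + 1427\right)\right) \left(2391723 + \left(-71400 + 46\right)\right) = \left(-3236488 + 2134\right) \left(2391723 - 71354\right) = \left(-3234354\right) 2320369 = -7504894756626$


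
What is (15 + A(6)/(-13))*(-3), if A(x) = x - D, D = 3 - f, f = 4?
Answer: -564/13 ≈ -43.385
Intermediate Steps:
D = -1 (D = 3 - 1*4 = 3 - 4 = -1)
A(x) = 1 + x (A(x) = x - 1*(-1) = x + 1 = 1 + x)
(15 + A(6)/(-13))*(-3) = (15 + (1 + 6)/(-13))*(-3) = (15 + 7*(-1/13))*(-3) = (15 - 7/13)*(-3) = (188/13)*(-3) = -564/13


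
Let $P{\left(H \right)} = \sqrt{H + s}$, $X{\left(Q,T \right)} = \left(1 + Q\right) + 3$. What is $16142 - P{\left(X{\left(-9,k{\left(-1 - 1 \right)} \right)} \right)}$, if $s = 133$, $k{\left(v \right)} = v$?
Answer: $16142 - 8 \sqrt{2} \approx 16131.0$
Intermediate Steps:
$X{\left(Q,T \right)} = 4 + Q$
$P{\left(H \right)} = \sqrt{133 + H}$ ($P{\left(H \right)} = \sqrt{H + 133} = \sqrt{133 + H}$)
$16142 - P{\left(X{\left(-9,k{\left(-1 - 1 \right)} \right)} \right)} = 16142 - \sqrt{133 + \left(4 - 9\right)} = 16142 - \sqrt{133 - 5} = 16142 - \sqrt{128} = 16142 - 8 \sqrt{2}$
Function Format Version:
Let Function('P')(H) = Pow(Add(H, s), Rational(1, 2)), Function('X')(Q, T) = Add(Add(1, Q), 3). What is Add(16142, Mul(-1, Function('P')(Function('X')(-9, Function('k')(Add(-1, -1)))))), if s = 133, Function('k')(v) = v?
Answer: Add(16142, Mul(-8, Pow(2, Rational(1, 2)))) ≈ 16131.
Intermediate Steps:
Function('X')(Q, T) = Add(4, Q)
Function('P')(H) = Pow(Add(133, H), Rational(1, 2)) (Function('P')(H) = Pow(Add(H, 133), Rational(1, 2)) = Pow(Add(133, H), Rational(1, 2)))
Add(16142, Mul(-1, Function('P')(Function('X')(-9, Function('k')(Add(-1, -1)))))) = Add(16142, Mul(-1, Pow(Add(133, Add(4, -9)), Rational(1, 2)))) = Add(16142, Mul(-1, Pow(Add(133, -5), Rational(1, 2)))) = Add(16142, Mul(-1, Pow(128, Rational(1, 2)))) = Add(16142, Mul(-1, Mul(8, Pow(2, Rational(1, 2))))) = Add(16142, Mul(-8, Pow(2, Rational(1, 2))))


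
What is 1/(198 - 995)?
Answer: -1/797 ≈ -0.0012547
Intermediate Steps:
1/(198 - 995) = 1/(-797) = -1/797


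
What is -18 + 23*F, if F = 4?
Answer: 74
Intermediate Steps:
-18 + 23*F = -18 + 23*4 = -18 + 92 = 74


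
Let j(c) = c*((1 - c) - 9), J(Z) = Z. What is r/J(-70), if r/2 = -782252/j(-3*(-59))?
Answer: -782252/1146075 ≈ -0.68255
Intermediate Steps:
j(c) = c*(-8 - c)
r = 1564504/32745 (r = 2*(-782252*(-1/(177*(8 - 3*(-59))))) = 2*(-782252*(-1/(177*(8 + 177)))) = 2*(-782252/((-1*177*185))) = 2*(-782252/(-32745)) = 2*(-782252*(-1/32745)) = 2*(782252/32745) = 1564504/32745 ≈ 47.778)
r/J(-70) = (1564504/32745)/(-70) = (1564504/32745)*(-1/70) = -782252/1146075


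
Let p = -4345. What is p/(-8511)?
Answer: 4345/8511 ≈ 0.51052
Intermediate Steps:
p/(-8511) = -4345/(-8511) = -4345*(-1/8511) = 4345/8511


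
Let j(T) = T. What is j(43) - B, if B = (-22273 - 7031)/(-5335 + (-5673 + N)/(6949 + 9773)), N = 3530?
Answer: 3346181071/89214013 ≈ 37.507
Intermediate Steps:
B = 490021488/89214013 (B = (-22273 - 7031)/(-5335 + (-5673 + 3530)/(6949 + 9773)) = -29304/(-5335 - 2143/16722) = -29304/(-89214013/16722) = -29304*(-16722/89214013) = 490021488/89214013 ≈ 5.4927)
j(43) - B = 43 - 1*490021488/89214013 = 43 - 490021488/89214013 = 3346181071/89214013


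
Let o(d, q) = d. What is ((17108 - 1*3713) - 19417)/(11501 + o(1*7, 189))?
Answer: -3011/5754 ≈ -0.52329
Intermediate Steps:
((17108 - 1*3713) - 19417)/(11501 + o(1*7, 189)) = ((17108 - 1*3713) - 19417)/(11501 + 1*7) = ((17108 - 3713) - 19417)/(11501 + 7) = (13395 - 19417)/11508 = -6022*1/11508 = -3011/5754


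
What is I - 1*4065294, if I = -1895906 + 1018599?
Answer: -4942601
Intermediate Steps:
I = -877307
I - 1*4065294 = -877307 - 1*4065294 = -877307 - 4065294 = -4942601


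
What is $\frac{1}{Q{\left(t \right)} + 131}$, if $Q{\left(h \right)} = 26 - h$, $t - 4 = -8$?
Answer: $\frac{1}{161} \approx 0.0062112$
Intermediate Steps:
$t = -4$ ($t = 4 - 8 = -4$)
$\frac{1}{Q{\left(t \right)} + 131} = \frac{1}{\left(26 - -4\right) + 131} = \frac{1}{\left(26 + 4\right) + 131} = \frac{1}{30 + 131} = \frac{1}{161}$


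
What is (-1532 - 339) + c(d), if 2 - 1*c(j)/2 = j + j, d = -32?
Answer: -1739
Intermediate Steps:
c(j) = 4 - 4*j (c(j) = 4 - 2*(j + j) = 4 - 4*j)
(-1532 - 339) + c(d) = (-1532 - 339) + (4 - 4*(-32)) = -1871 + (4 + 128) = -1871 + 132 = -1739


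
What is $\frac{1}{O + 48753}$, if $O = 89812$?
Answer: $\frac{1}{138565} \approx 7.2168 \cdot 10^{-6}$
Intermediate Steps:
$\frac{1}{O + 48753} = \frac{1}{89812 + 48753} = \frac{1}{138565}$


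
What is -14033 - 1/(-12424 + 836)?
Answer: -162614403/11588 ≈ -14033.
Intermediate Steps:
-14033 - 1/(-12424 + 836) = -14033 - 1/(-11588) = -14033 - 1*(-1/11588) = -14033 + 1/11588 = -162614403/11588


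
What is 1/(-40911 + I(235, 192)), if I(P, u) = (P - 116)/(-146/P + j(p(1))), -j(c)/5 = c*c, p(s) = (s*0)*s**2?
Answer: -146/6000971 ≈ -2.4329e-5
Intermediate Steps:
p(s) = 0 (p(s) = 0*s**2 = 0)
j(c) = -5*c**2 (j(c) = -5*c*c = -5*c**2)
I(P, u) = -P*(-116 + P)/146 (I(P, u) = (P - 116)/(-146/P - 5*0**2) = (-116 + P)/(-146/P - 5*0) = (-116 + P)/(-146/P + 0) = (-116 + P)/((-146/P)) = (-116 + P)*(-P/146) = -P*(-116 + P)/146)
1/(-40911 + I(235, 192)) = 1/(-40911 + (1/146)*235*(116 - 1*235)) = 1/(-40911 + (1/146)*235*(116 - 235)) = 1/(-40911 + (1/146)*235*(-119)) = 1/(-40911 - 27965/146) = 1/(-6000971/146) = -146/6000971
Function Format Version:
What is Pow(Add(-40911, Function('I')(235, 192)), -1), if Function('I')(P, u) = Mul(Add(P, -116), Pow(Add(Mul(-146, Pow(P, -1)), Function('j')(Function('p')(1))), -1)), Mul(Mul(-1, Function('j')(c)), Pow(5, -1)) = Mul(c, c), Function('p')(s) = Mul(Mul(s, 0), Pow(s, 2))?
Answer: Rational(-146, 6000971) ≈ -2.4329e-5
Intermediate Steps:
Function('p')(s) = 0 (Function('p')(s) = Mul(0, Pow(s, 2)) = 0)
Function('j')(c) = Mul(-5, Pow(c, 2)) (Function('j')(c) = Mul(-5, Mul(c, c)) = Mul(-5, Pow(c, 2)))
Function('I')(P, u) = Mul(Rational(-1, 146), P, Add(-116, P)) (Function('I')(P, u) = Mul(Add(P, -116), Pow(Add(Mul(-146, Pow(P, -1)), Mul(-5, Pow(0, 2))), -1)) = Mul(Add(-116, P), Pow(Add(Mul(-146, Pow(P, -1)), Mul(-5, 0)), -1)) = Mul(Add(-116, P), Pow(Add(Mul(-146, Pow(P, -1)), 0), -1)) = Mul(Add(-116, P), Pow(Mul(-146, Pow(P, -1)), -1)) = Mul(Add(-116, P), Mul(Rational(-1, 146), P)) = Mul(Rational(-1, 146), P, Add(-116, P)))
Pow(Add(-40911, Function('I')(235, 192)), -1) = Pow(Add(-40911, Mul(Rational(1, 146), 235, Add(116, Mul(-1, 235)))), -1) = Pow(Add(-40911, Mul(Rational(1, 146), 235, Add(116, -235))), -1) = Pow(Add(-40911, Mul(Rational(1, 146), 235, -119)), -1) = Pow(Add(-40911, Rational(-27965, 146)), -1) = Pow(Rational(-6000971, 146), -1) = Rational(-146, 6000971)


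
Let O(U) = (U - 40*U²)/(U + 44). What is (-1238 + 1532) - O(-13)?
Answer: 15887/31 ≈ 512.48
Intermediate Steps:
O(U) = (U - 40*U²)/(44 + U)
(-1238 + 1532) - O(-13) = (-1238 + 1532) - (-13)*(1 - 40*(-13))/(44 - 13) = 294 - (-13)*(1 + 520)/31 = 294 - (-13)*521/31 = 294 - 1*(-6773/31) = 294 + 6773/31 = 15887/31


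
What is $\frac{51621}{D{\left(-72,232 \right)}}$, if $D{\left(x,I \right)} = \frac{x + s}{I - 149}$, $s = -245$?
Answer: $- \frac{4284543}{317} \approx -13516.0$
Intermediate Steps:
$D{\left(x,I \right)} = \frac{-245 + x}{-149 + I}$ ($D{\left(x,I \right)} = \frac{x - 245}{I - 149} = \frac{-245 + x}{-149 + I}$)
$\frac{51621}{D{\left(-72,232 \right)}} = \frac{51621}{\frac{1}{-149 + 232} \left(-245 - 72\right)} = \frac{51621}{\frac{1}{83} \left(-317\right)} = \frac{51621}{- \frac{317}{83}} = 51621 \left(- \frac{83}{317}\right) = - \frac{4284543}{317}$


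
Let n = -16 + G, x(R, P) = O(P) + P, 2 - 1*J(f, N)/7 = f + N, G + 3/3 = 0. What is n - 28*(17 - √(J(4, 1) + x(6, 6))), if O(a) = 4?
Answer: -493 + 28*I*√11 ≈ -493.0 + 92.865*I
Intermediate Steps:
G = -1 (G = -1 + 0 = -1)
J(f, N) = 14 - 7*N - 7*f (J(f, N) = 14 - 7*(f + N) = 14 - 7*(N + f) = 14 + (-7*N - 7*f) = 14 - 7*N - 7*f)
x(R, P) = 4 + P
n = -17 (n = -16 - 1 = -17)
n - 28*(17 - √(J(4, 1) + x(6, 6))) = -17 - 28*(17 - √((14 - 7*1 - 7*4) + (4 + 6))) = -17 - 28*(17 - √((14 - 7 - 28) + 10)) = -17 - 28*(17 - √(-21 + 10)) = -17 - 28*(17 - √(-11)) = -17 - 28*(17 - I*√11) = -17 + (-476 + 28*I*√11) = -493 + 28*I*√11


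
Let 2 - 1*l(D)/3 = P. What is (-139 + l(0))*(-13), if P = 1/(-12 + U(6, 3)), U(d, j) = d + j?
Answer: 1716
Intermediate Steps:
P = -1/3 (P = 1/(-12 + (6 + 3)) = 1/(-12 + 9) = 1/(-3) = -1/3 ≈ -0.33333)
l(D) = 7 (l(D) = 6 - 3*(-1/3) = 6 + 1 = 7)
(-139 + l(0))*(-13) = (-139 + 7)*(-13) = -132*(-13) = 1716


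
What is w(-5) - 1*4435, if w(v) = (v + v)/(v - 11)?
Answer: -35475/8 ≈ -4434.4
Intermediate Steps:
w(v) = 2*v/(-11 + v) (w(v) = (2*v)/(-11 + v) = 2*v/(-11 + v))
w(-5) - 1*4435 = 2*(-5)/(-11 - 5) - 1*4435 = 2*(-5)/(-16) - 4435 = 2*(-5)*(-1/16) - 4435 = 5/8 - 4435 = -35475/8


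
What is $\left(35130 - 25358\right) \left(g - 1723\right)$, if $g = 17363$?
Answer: $152834080$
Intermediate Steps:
$\left(35130 - 25358\right) \left(g - 1723\right) = \left(35130 - 25358\right) \left(17363 - 1723\right) = 9772 \cdot 15640 = 152834080$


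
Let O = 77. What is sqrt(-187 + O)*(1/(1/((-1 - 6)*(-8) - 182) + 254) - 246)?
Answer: -7872612*I*sqrt(110)/32003 ≈ -2580.0*I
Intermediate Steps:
sqrt(-187 + O)*(1/(1/((-1 - 6)*(-8) - 182) + 254) - 246) = sqrt(-187 + 77)*(1/(1/((-1 - 6)*(-8) - 182) + 254) - 246) = sqrt(-110)*(1/(1/(-7*(-8) - 182) + 254) - 246) = (I*sqrt(110))*(1/(1/(56 - 182) + 254) - 246) = (I*sqrt(110))*(1/(1/(-126) + 254) - 246) = (I*sqrt(110))*(1/(-1/126 + 254) - 246) = (I*sqrt(110))*(1/(32003/126) - 246) = (I*sqrt(110))*(126/32003 - 246) = (I*sqrt(110))*(-7872612/32003) = -7872612*I*sqrt(110)/32003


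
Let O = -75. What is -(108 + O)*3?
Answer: -99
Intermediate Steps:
-(108 + O)*3 = -(108 - 75)*3 = -33*3 = -1*99 = -99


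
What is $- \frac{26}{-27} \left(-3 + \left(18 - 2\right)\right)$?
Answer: $\frac{338}{27} \approx 12.519$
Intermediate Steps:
$- \frac{26}{-27} \left(-3 + \left(18 - 2\right)\right) = \left(-26\right) \left(- \frac{1}{27}\right) \left(-3 + \left(18 - 2\right)\right) = \frac{26 \left(-3 + 16\right)}{27} = \frac{26}{27} \cdot 13 = \frac{338}{27}$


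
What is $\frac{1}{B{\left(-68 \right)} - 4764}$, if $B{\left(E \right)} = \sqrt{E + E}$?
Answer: $- \frac{1191}{5673958} - \frac{i \sqrt{34}}{11347916} \approx -0.00020991 - 5.1383 \cdot 10^{-7} i$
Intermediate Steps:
$B{\left(E \right)} = \sqrt{2} \sqrt{E}$ ($B{\left(E \right)} = \sqrt{2 E} = \sqrt{2} \sqrt{E}$)
$\frac{1}{B{\left(-68 \right)} - 4764} = \frac{1}{\sqrt{2} \sqrt{-68} - 4764} = \frac{1}{\sqrt{2} \cdot 2 i \sqrt{17} - 4764} = \frac{1}{2 i \sqrt{34} - 4764} = \frac{1}{-4764 + 2 i \sqrt{34}}$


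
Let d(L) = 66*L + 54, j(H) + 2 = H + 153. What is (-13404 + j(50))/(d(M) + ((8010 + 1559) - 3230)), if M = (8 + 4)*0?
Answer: -4401/2131 ≈ -2.0652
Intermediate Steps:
j(H) = 151 + H (j(H) = -2 + (H + 153) = -2 + (153 + H) = 151 + H)
M = 0 (M = 12*0 = 0)
d(L) = 54 + 66*L
(-13404 + j(50))/(d(M) + ((8010 + 1559) - 3230)) = (-13404 + (151 + 50))/((54 + 66*0) + ((8010 + 1559) - 3230)) = (-13404 + 201)/((54 + 0) + (9569 - 3230)) = -13203/(54 + 6339) = -13203/6393 = -13203*1/6393 = -4401/2131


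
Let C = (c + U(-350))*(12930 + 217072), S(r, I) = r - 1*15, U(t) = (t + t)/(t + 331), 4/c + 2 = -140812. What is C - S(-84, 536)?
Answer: 11335749265291/1337733 ≈ 8.4739e+6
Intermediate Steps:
c = -2/70407 (c = 4/(-2 - 140812) = 4/(-140814) = 4*(-1/140814) = -2/70407 ≈ -2.8406e-5)
U(t) = 2*t/(331 + t) (U(t) = (2*t)/(331 + t) = 2*t/(331 + t))
S(r, I) = -15 + r (S(r, I) = r - 15 = -15 + r)
C = 11335616829724/1337733 (C = (-2/70407 + 2*(-350)/(331 - 350))*(12930 + 217072) = (-2/70407 + 2*(-350)/(-19))*230002 = (-2/70407 + 2*(-350)*(-1/19))*230002 = (-2/70407 + 700/19)*230002 = (49284862/1337733)*230002 = 11335616829724/1337733 ≈ 8.4737e+6)
C - S(-84, 536) = 11335616829724/1337733 - (-15 - 84) = 11335616829724/1337733 - 1*(-99) = 11335616829724/1337733 + 99 = 11335749265291/1337733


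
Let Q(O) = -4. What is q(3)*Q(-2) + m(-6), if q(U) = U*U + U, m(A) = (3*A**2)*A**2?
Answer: 3840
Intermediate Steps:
m(A) = 3*A**4
q(U) = U + U**2 (q(U) = U**2 + U = U + U**2)
q(3)*Q(-2) + m(-6) = (3*(1 + 3))*(-4) + 3*(-6)**4 = (3*4)*(-4) + 3*1296 = 12*(-4) + 3888 = -48 + 3888 = 3840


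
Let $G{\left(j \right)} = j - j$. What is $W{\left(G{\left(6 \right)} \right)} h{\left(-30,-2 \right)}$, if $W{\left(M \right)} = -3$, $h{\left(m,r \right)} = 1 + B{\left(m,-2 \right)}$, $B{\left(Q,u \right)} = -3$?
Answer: $6$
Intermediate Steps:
$G{\left(j \right)} = 0$
$h{\left(m,r \right)} = -2$ ($h{\left(m,r \right)} = 1 - 3 = -2$)
$W{\left(G{\left(6 \right)} \right)} h{\left(-30,-2 \right)} = \left(-3\right) \left(-2\right) = 6$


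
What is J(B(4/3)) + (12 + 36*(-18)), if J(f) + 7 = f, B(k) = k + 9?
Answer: -1898/3 ≈ -632.67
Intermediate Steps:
B(k) = 9 + k
J(f) = -7 + f
J(B(4/3)) + (12 + 36*(-18)) = (-7 + (9 + 4/3)) + (12 + 36*(-18)) = (-7 + (9 + 4*(1/3))) + (12 - 648) = (-7 + (9 + 4/3)) - 636 = (-7 + 31/3) - 636 = 10/3 - 636 = -1898/3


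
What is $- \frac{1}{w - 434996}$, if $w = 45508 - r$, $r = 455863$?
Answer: $\frac{1}{845351} \approx 1.1829 \cdot 10^{-6}$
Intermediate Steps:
$w = -410355$ ($w = 45508 - 455863 = -410355$)
$- \frac{1}{w - 434996} = - \frac{1}{-410355 - 434996} = - \frac{1}{-845351} = \left(-1\right) \left(- \frac{1}{845351}\right) = \frac{1}{845351}$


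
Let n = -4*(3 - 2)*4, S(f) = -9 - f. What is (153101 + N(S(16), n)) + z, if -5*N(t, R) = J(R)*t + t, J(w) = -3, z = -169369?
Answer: -16278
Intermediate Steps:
n = -16 (n = -4*4 = -16)
N(t, R) = 2*t/5 (N(t, R) = -(-3*t + t)/5 = -(-2)*t/5 = 2*t/5)
(153101 + N(S(16), n)) + z = (153101 + 2*(-9 - 1*16)/5) - 169369 = (153101 + 2*(-9 - 16)/5) - 169369 = (153101 + (⅖)*(-25)) - 169369 = (153101 - 10) - 169369 = 153091 - 169369 = -16278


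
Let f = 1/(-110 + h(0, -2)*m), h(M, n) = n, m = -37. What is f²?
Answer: 1/1296 ≈ 0.00077160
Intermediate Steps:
f = -1/36 (f = 1/(-110 - 2*(-37)) = 1/(-110 + 74) = 1/(-36) = -1/36 ≈ -0.027778)
f² = (-1/36)² = 1/1296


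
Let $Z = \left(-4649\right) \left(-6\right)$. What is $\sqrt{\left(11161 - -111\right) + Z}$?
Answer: $\sqrt{39166} \approx 197.9$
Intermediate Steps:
$Z = 27894$
$\sqrt{\left(11161 - -111\right) + Z} = \sqrt{\left(11161 - -111\right) + 27894} = \sqrt{\left(11161 + 111\right) + 27894} = \sqrt{11272 + 27894} = \sqrt{39166}$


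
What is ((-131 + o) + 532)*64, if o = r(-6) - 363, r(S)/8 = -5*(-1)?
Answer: 4992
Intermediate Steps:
r(S) = 40 (r(S) = 8*(-5*(-1)) = 8*5 = 40)
o = -323 (o = 40 - 363 = -323)
((-131 + o) + 532)*64 = ((-131 - 323) + 532)*64 = (-454 + 532)*64 = 78*64 = 4992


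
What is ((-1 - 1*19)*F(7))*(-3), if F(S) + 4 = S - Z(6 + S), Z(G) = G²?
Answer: -9960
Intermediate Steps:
F(S) = -4 + S - (6 + S)² (F(S) = -4 + (S - (6 + S)²) = -4 + S - (6 + S)²)
((-1 - 1*19)*F(7))*(-3) = ((-1 - 1*19)*(-4 + 7 - (6 + 7)²))*(-3) = ((-1 - 19)*(-4 + 7 - 1*13²))*(-3) = -20*(-4 + 7 - 1*169)*(-3) = -20*(-4 + 7 - 169)*(-3) = -20*(-166)*(-3) = 3320*(-3) = -9960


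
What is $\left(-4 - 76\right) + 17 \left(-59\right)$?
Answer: $-1083$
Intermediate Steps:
$\left(-4 - 76\right) + 17 \left(-59\right) = \left(-4 - 76\right) - 1003 = -80 - 1003 = -1083$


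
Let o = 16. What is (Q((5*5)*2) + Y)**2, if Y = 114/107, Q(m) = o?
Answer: 3334276/11449 ≈ 291.23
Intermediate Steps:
Q(m) = 16
Y = 114/107 (Y = 114*(1/107) = 114/107 ≈ 1.0654)
(Q((5*5)*2) + Y)**2 = (16 + 114/107)**2 = (1826/107)**2 = 3334276/11449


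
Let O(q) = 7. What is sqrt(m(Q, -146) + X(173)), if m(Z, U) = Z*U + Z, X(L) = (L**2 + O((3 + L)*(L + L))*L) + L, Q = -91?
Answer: 2*sqrt(11127) ≈ 210.97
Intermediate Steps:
X(L) = L**2 + 8*L (X(L) = (L**2 + 7*L) + L = L**2 + 8*L)
m(Z, U) = Z + U*Z (m(Z, U) = U*Z + Z = Z + U*Z)
sqrt(m(Q, -146) + X(173)) = sqrt(-91*(1 - 146) + 173*(8 + 173)) = sqrt(-91*(-145) + 173*181) = sqrt(13195 + 31313) = sqrt(44508) = 2*sqrt(11127)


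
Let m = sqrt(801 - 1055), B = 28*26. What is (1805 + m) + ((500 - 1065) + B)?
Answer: 1968 + I*sqrt(254) ≈ 1968.0 + 15.937*I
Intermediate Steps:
B = 728
m = I*sqrt(254) (m = sqrt(-254) = I*sqrt(254) ≈ 15.937*I)
(1805 + m) + ((500 - 1065) + B) = (1805 + I*sqrt(254)) + ((500 - 1065) + 728) = (1805 + I*sqrt(254)) + (-565 + 728) = (1805 + I*sqrt(254)) + 163 = 1968 + I*sqrt(254)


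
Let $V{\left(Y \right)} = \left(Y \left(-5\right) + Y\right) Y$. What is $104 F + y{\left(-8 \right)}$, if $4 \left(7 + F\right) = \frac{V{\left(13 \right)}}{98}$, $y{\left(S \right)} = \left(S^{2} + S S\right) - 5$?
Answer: $- \frac{38433}{49} \approx -784.35$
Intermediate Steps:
$y{\left(S \right)} = -5 + 2 S^{2}$ ($y{\left(S \right)} = \left(S^{2} + S^{2}\right) - 5 = 2 S^{2} - 5 = -5 + 2 S^{2}$)
$V{\left(Y \right)} = - 4 Y^{2}$ ($V{\left(Y \right)} = \left(- 5 Y + Y\right) Y = - 4 Y Y = - 4 Y^{2}$)
$F = - \frac{855}{98}$ ($F = -7 + \frac{- 4 \cdot 13^{2} \cdot \frac{1}{98}}{4} = -7 + \frac{\left(-4\right) 169 \cdot \frac{1}{98}}{4} = -7 + \frac{\left(-676\right) \frac{1}{98}}{4} = -7 + \frac{1}{4} \left(- \frac{338}{49}\right) = -7 - \frac{169}{98} = - \frac{855}{98} \approx -8.7245$)
$104 F + y{\left(-8 \right)} = 104 \left(- \frac{855}{98}\right) - \left(5 - 2 \left(-8\right)^{2}\right) = - \frac{44460}{49} + \left(-5 + 2 \cdot 64\right) = - \frac{44460}{49} + \left(-5 + 128\right) = - \frac{44460}{49} + 123 = - \frac{38433}{49}$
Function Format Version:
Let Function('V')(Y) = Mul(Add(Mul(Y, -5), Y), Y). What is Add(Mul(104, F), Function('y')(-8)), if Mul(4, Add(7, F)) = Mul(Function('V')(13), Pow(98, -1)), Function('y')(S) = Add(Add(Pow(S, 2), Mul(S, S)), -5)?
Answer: Rational(-38433, 49) ≈ -784.35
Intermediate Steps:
Function('y')(S) = Add(-5, Mul(2, Pow(S, 2))) (Function('y')(S) = Add(Add(Pow(S, 2), Pow(S, 2)), -5) = Add(Mul(2, Pow(S, 2)), -5) = Add(-5, Mul(2, Pow(S, 2))))
Function('V')(Y) = Mul(-4, Pow(Y, 2)) (Function('V')(Y) = Mul(Add(Mul(-5, Y), Y), Y) = Mul(Mul(-4, Y), Y) = Mul(-4, Pow(Y, 2)))
F = Rational(-855, 98) (F = Add(-7, Mul(Rational(1, 4), Mul(Mul(-4, Pow(13, 2)), Pow(98, -1)))) = Add(-7, Mul(Rational(1, 4), Mul(Mul(-4, 169), Rational(1, 98)))) = Add(-7, Mul(Rational(1, 4), Mul(-676, Rational(1, 98)))) = Add(-7, Mul(Rational(1, 4), Rational(-338, 49))) = Add(-7, Rational(-169, 98)) = Rational(-855, 98) ≈ -8.7245)
Add(Mul(104, F), Function('y')(-8)) = Add(Mul(104, Rational(-855, 98)), Add(-5, Mul(2, Pow(-8, 2)))) = Add(Rational(-44460, 49), Add(-5, Mul(2, 64))) = Add(Rational(-44460, 49), Add(-5, 128)) = Add(Rational(-44460, 49), 123) = Rational(-38433, 49)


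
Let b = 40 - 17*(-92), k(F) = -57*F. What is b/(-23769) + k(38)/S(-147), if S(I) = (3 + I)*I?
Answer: -1582169/9317448 ≈ -0.16981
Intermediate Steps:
S(I) = I*(3 + I)
k(F) = -57*F
b = 1604 (b = 40 + 1564 = 1604)
b/(-23769) + k(38)/S(-147) = 1604/(-23769) + (-57*38)/((-147*(3 - 147))) = 1604*(-1/23769) - 2166/((-147*(-144))) = -1604/23769 - 2166/21168 = -1604/23769 - 2166*1/21168 = -1604/23769 - 361/3528 = -1582169/9317448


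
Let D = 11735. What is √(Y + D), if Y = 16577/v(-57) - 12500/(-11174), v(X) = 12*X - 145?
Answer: 4*√15708340880426443/4631623 ≈ 108.24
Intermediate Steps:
v(X) = -145 + 12*X
Y = -87434449/4631623 (Y = 16577/(-145 + 12*(-57)) - 12500/(-11174) = 16577/(-145 - 684) - 12500*(-1/11174) = 16577/(-829) + 6250/5587 = 16577*(-1/829) + 6250/5587 = -16577/829 + 6250/5587 = -87434449/4631623 ≈ -18.878)
√(Y + D) = √(-87434449/4631623 + 11735) = √(54264661456/4631623) = 4*√15708340880426443/4631623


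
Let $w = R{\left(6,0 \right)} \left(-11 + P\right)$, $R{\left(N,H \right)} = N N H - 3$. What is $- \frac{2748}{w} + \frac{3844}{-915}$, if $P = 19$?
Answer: $\frac{201847}{1830} \approx 110.3$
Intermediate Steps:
$R{\left(N,H \right)} = -3 + H N^{2}$ ($R{\left(N,H \right)} = N^{2} H - 3 = H N^{2} - 3 = -3 + H N^{2}$)
$w = -24$ ($w = \left(-3 + 0 \cdot 6^{2}\right) \left(-11 + 19\right) = \left(-3 + 0 \cdot 36\right) 8 = \left(-3 + 0\right) 8 = \left(-3\right) 8 = -24$)
$- \frac{2748}{w} + \frac{3844}{-915} = - \frac{2748}{-24} + \frac{3844}{-915} = \left(-2748\right) \left(- \frac{1}{24}\right) + 3844 \left(- \frac{1}{915}\right) = \frac{229}{2} - \frac{3844}{915} = \frac{201847}{1830}$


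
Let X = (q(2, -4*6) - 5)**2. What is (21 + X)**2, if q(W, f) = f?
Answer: 743044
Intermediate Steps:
X = 841 (X = (-4*6 - 5)**2 = (-24 - 5)**2 = (-29)**2 = 841)
(21 + X)**2 = (21 + 841)**2 = 862**2 = 743044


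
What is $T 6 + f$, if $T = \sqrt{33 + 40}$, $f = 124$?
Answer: $124 + 6 \sqrt{73} \approx 175.26$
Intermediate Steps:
$T = \sqrt{73} \approx 8.544$
$T 6 + f = \sqrt{73} \cdot 6 + 124 = 6 \sqrt{73} + 124 = 124 + 6 \sqrt{73}$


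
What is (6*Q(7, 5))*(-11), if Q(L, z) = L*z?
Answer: -2310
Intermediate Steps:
(6*Q(7, 5))*(-11) = (6*(7*5))*(-11) = (6*35)*(-11) = 210*(-11) = -2310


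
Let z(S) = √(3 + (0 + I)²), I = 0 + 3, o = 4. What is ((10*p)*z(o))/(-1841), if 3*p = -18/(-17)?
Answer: -120*√3/31297 ≈ -0.0066411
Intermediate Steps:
p = 6/17 (p = (-18/(-17))/3 = (-18*(-1/17))/3 = (⅓)*(18/17) = 6/17 ≈ 0.35294)
I = 3
z(S) = 2*√3 (z(S) = √(3 + (0 + 3)²) = √(3 + 3²) = √(3 + 9) = √12 = 2*√3)
((10*p)*z(o))/(-1841) = ((10*(6/17))*(2*√3))/(-1841) = (60*(2*√3)/17)*(-1/1841) = (120*√3/17)*(-1/1841) = -120*√3/31297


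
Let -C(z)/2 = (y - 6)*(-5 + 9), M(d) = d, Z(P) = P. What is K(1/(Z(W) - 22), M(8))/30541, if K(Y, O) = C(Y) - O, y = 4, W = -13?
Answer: 8/30541 ≈ 0.00026194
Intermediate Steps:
C(z) = 16 (C(z) = -2*(4 - 6)*(-5 + 9) = -(-4)*4 = -2*(-8) = 16)
K(Y, O) = 16 - O
K(1/(Z(W) - 22), M(8))/30541 = (16 - 1*8)/30541 = (16 - 8)*(1/30541) = 8*(1/30541) = 8/30541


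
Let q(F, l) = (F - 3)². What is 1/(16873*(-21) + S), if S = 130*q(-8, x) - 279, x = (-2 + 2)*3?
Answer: -1/338882 ≈ -2.9509e-6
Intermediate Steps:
x = 0 (x = 0*3 = 0)
q(F, l) = (-3 + F)²
S = 15451 (S = 130*(-3 - 8)² - 279 = 130*(-11)² - 279 = 130*121 - 279 = 15730 - 279 = 15451)
1/(16873*(-21) + S) = 1/(16873*(-21) + 15451) = 1/(-354333 + 15451) = 1/(-338882) = -1/338882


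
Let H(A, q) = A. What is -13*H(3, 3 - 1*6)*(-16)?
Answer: 624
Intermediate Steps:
-13*H(3, 3 - 1*6)*(-16) = -13*3*(-16) = -39*(-16) = 624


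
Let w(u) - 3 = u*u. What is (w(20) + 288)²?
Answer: 477481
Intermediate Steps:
w(u) = 3 + u² (w(u) = 3 + u*u = 3 + u²)
(w(20) + 288)² = ((3 + 20²) + 288)² = ((3 + 400) + 288)² = (403 + 288)² = 691² = 477481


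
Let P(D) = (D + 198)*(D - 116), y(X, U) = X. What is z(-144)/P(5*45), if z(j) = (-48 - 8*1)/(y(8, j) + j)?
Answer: 7/783819 ≈ 8.9306e-6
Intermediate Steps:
z(j) = -56/(8 + j) (z(j) = (-48 - 8*1)/(8 + j) = (-48 - 8)/(8 + j) = -56/(8 + j))
P(D) = (-116 + D)*(198 + D) (P(D) = (198 + D)*(-116 + D) = (-116 + D)*(198 + D))
z(-144)/P(5*45) = (-56/(8 - 144))/(-22968 + (5*45)**2 + 82*(5*45)) = (-56/(-136))/(-22968 + 225**2 + 82*225) = (-56*(-1/136))/(-22968 + 50625 + 18450) = (7/17)/46107 = (7/17)*(1/46107) = 7/783819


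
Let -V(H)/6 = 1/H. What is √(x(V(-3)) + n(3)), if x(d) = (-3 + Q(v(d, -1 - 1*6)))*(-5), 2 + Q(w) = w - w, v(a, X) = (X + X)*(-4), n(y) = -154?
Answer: I*√129 ≈ 11.358*I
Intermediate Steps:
V(H) = -6/H
v(a, X) = -8*X (v(a, X) = (2*X)*(-4) = -8*X)
Q(w) = -2 (Q(w) = -2 + (w - w) = -2 + 0 = -2)
x(d) = 25 (x(d) = (-3 - 2)*(-5) = -5*(-5) = 25)
√(x(V(-3)) + n(3)) = √(25 - 154) = √(-129) = I*√129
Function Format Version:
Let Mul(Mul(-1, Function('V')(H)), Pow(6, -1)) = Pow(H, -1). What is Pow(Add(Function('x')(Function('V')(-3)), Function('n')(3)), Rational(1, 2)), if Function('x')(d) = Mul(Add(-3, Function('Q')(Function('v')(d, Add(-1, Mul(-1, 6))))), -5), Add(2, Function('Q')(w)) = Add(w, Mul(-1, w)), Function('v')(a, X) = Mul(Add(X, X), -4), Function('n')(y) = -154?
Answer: Mul(I, Pow(129, Rational(1, 2))) ≈ Mul(11.358, I)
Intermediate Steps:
Function('V')(H) = Mul(-6, Pow(H, -1))
Function('v')(a, X) = Mul(-8, X) (Function('v')(a, X) = Mul(Mul(2, X), -4) = Mul(-8, X))
Function('Q')(w) = -2 (Function('Q')(w) = Add(-2, Add(w, Mul(-1, w))) = Add(-2, 0) = -2)
Function('x')(d) = 25 (Function('x')(d) = Mul(Add(-3, -2), -5) = Mul(-5, -5) = 25)
Pow(Add(Function('x')(Function('V')(-3)), Function('n')(3)), Rational(1, 2)) = Pow(Add(25, -154), Rational(1, 2)) = Pow(-129, Rational(1, 2)) = Mul(I, Pow(129, Rational(1, 2)))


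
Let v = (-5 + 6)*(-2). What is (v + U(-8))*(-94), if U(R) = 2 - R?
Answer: -752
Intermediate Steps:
v = -2 (v = 1*(-2) = -2)
(v + U(-8))*(-94) = (-2 + (2 - 1*(-8)))*(-94) = (-2 + (2 + 8))*(-94) = (-2 + 10)*(-94) = 8*(-94) = -752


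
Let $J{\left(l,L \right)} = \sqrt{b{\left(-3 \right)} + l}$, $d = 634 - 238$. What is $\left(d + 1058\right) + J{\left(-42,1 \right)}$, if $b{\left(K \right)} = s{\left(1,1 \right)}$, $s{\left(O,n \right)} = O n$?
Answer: $1454 + i \sqrt{41} \approx 1454.0 + 6.4031 i$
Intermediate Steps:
$d = 396$
$b{\left(K \right)} = 1$ ($b{\left(K \right)} = 1 \cdot 1 = 1$)
$J{\left(l,L \right)} = \sqrt{1 + l}$
$\left(d + 1058\right) + J{\left(-42,1 \right)} = \left(396 + 1058\right) + \sqrt{1 - 42} = 1454 + \sqrt{-41} = 1454 + i \sqrt{41}$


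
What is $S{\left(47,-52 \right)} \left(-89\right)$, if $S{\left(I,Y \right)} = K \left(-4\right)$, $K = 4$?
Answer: $1424$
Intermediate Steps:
$S{\left(I,Y \right)} = -16$ ($S{\left(I,Y \right)} = 4 \left(-4\right) = -16$)
$S{\left(47,-52 \right)} \left(-89\right) = \left(-16\right) \left(-89\right) = 1424$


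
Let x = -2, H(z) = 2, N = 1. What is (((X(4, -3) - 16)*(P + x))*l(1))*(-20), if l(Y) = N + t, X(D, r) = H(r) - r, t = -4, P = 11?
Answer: -5940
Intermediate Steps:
X(D, r) = 2 - r
l(Y) = -3 (l(Y) = 1 - 4 = -3)
(((X(4, -3) - 16)*(P + x))*l(1))*(-20) = ((((2 - 1*(-3)) - 16)*(11 - 2))*(-3))*(-20) = ((((2 + 3) - 16)*9)*(-3))*(-20) = (((5 - 16)*9)*(-3))*(-20) = (-11*9*(-3))*(-20) = -99*(-3)*(-20) = 297*(-20) = -5940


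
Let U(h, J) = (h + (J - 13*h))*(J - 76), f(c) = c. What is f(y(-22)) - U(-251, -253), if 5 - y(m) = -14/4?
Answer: 1815439/2 ≈ 9.0772e+5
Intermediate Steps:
y(m) = 17/2 (y(m) = 5 - (-14)/4 = 5 - 1*(-7/2) = 5 + 7/2 = 17/2)
U(h, J) = (-76 + J)*(J - 12*h) (U(h, J) = (J - 12*h)*(-76 + J) = (-76 + J)*(J - 12*h))
f(y(-22)) - U(-251, -253) = 17/2 - ((-253)² - 76*(-253) + 912*(-251) - 12*(-253)*(-251)) = 17/2 - (64009 + 19228 - 228912 - 762036) = 17/2 - 1*(-907711) = 17/2 + 907711 = 1815439/2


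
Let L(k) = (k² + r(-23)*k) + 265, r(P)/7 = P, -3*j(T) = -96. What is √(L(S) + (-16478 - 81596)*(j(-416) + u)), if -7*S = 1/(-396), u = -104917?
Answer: √79041238061105629/2772 ≈ 1.0142e+5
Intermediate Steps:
j(T) = 32 (j(T) = -⅓*(-96) = 32)
r(P) = 7*P
S = 1/2772 (S = -⅐/(-396) = -⅐*(-1/396) = 1/2772 ≈ 0.00036075)
L(k) = 265 + k² - 161*k (L(k) = (k² + (7*(-23))*k) + 265 = (k² - 161*k) + 265 = 265 + k² - 161*k)
√(L(S) + (-16478 - 81596)*(j(-416) + u)) = √((265 + (1/2772)² - 161*1/2772) + (-16478 - 81596)*(32 - 104917)) = √((265 + 1/7683984 - 23/396) - 98074*(-104885)) = √(2035809469/7683984 + 10286491490) = √(79041238061105629/7683984) = √79041238061105629/2772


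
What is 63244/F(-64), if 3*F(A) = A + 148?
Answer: 15811/7 ≈ 2258.7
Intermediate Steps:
F(A) = 148/3 + A/3 (F(A) = (A + 148)/3 = (148 + A)/3 = 148/3 + A/3)
63244/F(-64) = 63244/(148/3 + (1/3)*(-64)) = 63244/(148/3 - 64/3) = 63244/28 = 63244*(1/28) = 15811/7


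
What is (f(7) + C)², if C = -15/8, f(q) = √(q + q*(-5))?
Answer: (15 - 16*I*√7)²/64 ≈ -24.484 - 19.843*I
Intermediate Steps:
f(q) = 2*√(-q) (f(q) = √(q - 5*q) = √(-4*q) = 2*√(-q))
C = -15/8 (C = -15*⅛ = -15/8 ≈ -1.8750)
(f(7) + C)² = (2*√(-1*7) - 15/8)² = (2*√(-7) - 15/8)² = (2*(I*√7) - 15/8)² = (2*I*√7 - 15/8)² = (-15/8 + 2*I*√7)²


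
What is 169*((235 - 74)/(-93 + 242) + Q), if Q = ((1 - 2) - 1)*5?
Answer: -224601/149 ≈ -1507.4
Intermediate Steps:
Q = -10 (Q = (-1 - 1)*5 = -2*5 = -10)
169*((235 - 74)/(-93 + 242) + Q) = 169*((235 - 74)/(-93 + 242) - 10) = 169*(161/149 - 10) = 169*(-1329/149) = -224601/149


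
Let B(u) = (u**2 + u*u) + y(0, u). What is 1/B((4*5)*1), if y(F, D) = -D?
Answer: 1/780 ≈ 0.0012821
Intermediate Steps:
B(u) = -u + 2*u**2 (B(u) = (u**2 + u*u) - u = (u**2 + u**2) - u = 2*u**2 - u = -u + 2*u**2)
1/B((4*5)*1) = 1/(((4*5)*1)*(-1 + 2*((4*5)*1))) = 1/((20*1)*(-1 + 2*(20*1))) = 1/(20*(-1 + 2*20)) = 1/(20*(-1 + 40)) = 1/(20*39) = 1/780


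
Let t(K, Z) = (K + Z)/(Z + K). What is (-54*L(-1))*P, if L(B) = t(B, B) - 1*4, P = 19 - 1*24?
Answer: -810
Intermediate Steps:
t(K, Z) = 1 (t(K, Z) = (K + Z)/(K + Z) = 1)
P = -5 (P = 19 - 24 = -5)
L(B) = -3 (L(B) = 1 - 1*4 = 1 - 4 = -3)
(-54*L(-1))*P = -54*(-3)*(-5) = 162*(-5) = -810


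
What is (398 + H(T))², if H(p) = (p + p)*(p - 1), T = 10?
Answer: 334084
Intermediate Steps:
H(p) = 2*p*(-1 + p) (H(p) = (2*p)*(-1 + p) = 2*p*(-1 + p))
(398 + H(T))² = (398 + 2*10*(-1 + 10))² = (398 + 2*10*9)² = (398 + 180)² = 578² = 334084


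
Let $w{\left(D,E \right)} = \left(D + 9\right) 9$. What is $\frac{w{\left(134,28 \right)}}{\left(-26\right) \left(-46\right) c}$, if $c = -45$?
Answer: $- \frac{11}{460} \approx -0.023913$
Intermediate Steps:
$w{\left(D,E \right)} = 81 + 9 D$ ($w{\left(D,E \right)} = \left(9 + D\right) 9 = 81 + 9 D$)
$\frac{w{\left(134,28 \right)}}{\left(-26\right) \left(-46\right) c} = \frac{81 + 9 \cdot 134}{\left(-26\right) \left(-46\right) \left(-45\right)} = \frac{81 + 1206}{1196 \left(-45\right)} = \frac{1287}{-53820} = 1287 \left(- \frac{1}{53820}\right) = - \frac{11}{460}$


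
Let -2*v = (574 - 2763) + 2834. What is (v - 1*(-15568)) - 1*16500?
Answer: -2509/2 ≈ -1254.5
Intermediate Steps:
v = -645/2 (v = -((574 - 2763) + 2834)/2 = -(-2189 + 2834)/2 = -1/2*645 = -645/2 ≈ -322.50)
(v - 1*(-15568)) - 1*16500 = (-645/2 - 1*(-15568)) - 1*16500 = (-645/2 + 15568) - 16500 = 30491/2 - 16500 = -2509/2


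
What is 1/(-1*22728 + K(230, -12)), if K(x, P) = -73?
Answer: -1/22801 ≈ -4.3858e-5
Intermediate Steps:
1/(-1*22728 + K(230, -12)) = 1/(-1*22728 - 73) = 1/(-22728 - 73) = 1/(-22801) = -1/22801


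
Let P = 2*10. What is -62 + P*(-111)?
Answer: -2282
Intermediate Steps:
P = 20
-62 + P*(-111) = -62 + 20*(-111) = -62 - 2220 = -2282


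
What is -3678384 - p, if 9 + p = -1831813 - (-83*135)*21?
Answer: -2081867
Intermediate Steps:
p = -1596517 (p = -9 + (-1831813 - (-83*135)*21) = -9 + (-1831813 - (-11205)*21) = -9 + (-1831813 - 1*(-235305)) = -9 + (-1831813 + 235305) = -9 - 1596508 = -1596517)
-3678384 - p = -3678384 - 1*(-1596517) = -3678384 + 1596517 = -2081867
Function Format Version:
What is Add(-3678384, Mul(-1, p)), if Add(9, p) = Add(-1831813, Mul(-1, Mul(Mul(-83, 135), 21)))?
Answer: -2081867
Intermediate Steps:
p = -1596517 (p = Add(-9, Add(-1831813, Mul(-1, Mul(Mul(-83, 135), 21)))) = Add(-9, Add(-1831813, Mul(-1, Mul(-11205, 21)))) = Add(-9, Add(-1831813, Mul(-1, -235305))) = Add(-9, Add(-1831813, 235305)) = Add(-9, -1596508) = -1596517)
Add(-3678384, Mul(-1, p)) = Add(-3678384, Mul(-1, -1596517)) = Add(-3678384, 1596517) = -2081867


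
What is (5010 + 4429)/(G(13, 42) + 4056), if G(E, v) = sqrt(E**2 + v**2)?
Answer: 38284584/16449203 - 9439*sqrt(1933)/16449203 ≈ 2.3022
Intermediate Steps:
(5010 + 4429)/(G(13, 42) + 4056) = (5010 + 4429)/(sqrt(13**2 + 42**2) + 4056) = 9439/(sqrt(169 + 1764) + 4056) = 9439/(sqrt(1933) + 4056) = 9439/(4056 + sqrt(1933))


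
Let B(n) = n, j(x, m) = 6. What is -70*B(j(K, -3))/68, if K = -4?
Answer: -105/17 ≈ -6.1765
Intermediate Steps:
-70*B(j(K, -3))/68 = -420/68 = -70*3/34 = -105/17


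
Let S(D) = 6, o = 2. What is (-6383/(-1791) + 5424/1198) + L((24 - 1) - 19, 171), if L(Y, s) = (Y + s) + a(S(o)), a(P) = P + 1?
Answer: 203931847/1072809 ≈ 190.09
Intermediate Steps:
a(P) = 1 + P
L(Y, s) = 7 + Y + s (L(Y, s) = (Y + s) + (1 + 6) = (Y + s) + 7 = 7 + Y + s)
(-6383/(-1791) + 5424/1198) + L((24 - 1) - 19, 171) = (-6383/(-1791) + 5424/1198) + (7 + ((24 - 1) - 19) + 171) = (-6383*(-1/1791) + 5424*(1/1198)) + (7 + (23 - 19) + 171) = (6383/1791 + 2712/599) + (7 + 4 + 171) = 8680609/1072809 + 182 = 203931847/1072809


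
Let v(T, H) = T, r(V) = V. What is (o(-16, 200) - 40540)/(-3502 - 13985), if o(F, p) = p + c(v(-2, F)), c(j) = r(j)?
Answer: 40342/17487 ≈ 2.3070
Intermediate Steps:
c(j) = j
o(F, p) = -2 + p (o(F, p) = p - 2 = -2 + p)
(o(-16, 200) - 40540)/(-3502 - 13985) = ((-2 + 200) - 40540)/(-3502 - 13985) = (198 - 40540)/(-17487) = -40342*(-1/17487) = 40342/17487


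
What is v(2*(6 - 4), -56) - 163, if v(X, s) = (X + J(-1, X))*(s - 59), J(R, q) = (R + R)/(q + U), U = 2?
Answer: -1754/3 ≈ -584.67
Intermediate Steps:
J(R, q) = 2*R/(2 + q) (J(R, q) = (R + R)/(q + 2) = (2*R)/(2 + q) = 2*R/(2 + q))
v(X, s) = (-59 + s)*(X - 2/(2 + X)) (v(X, s) = (X + 2*(-1)/(2 + X))*(s - 59) = (X - 2/(2 + X))*(-59 + s) = (-59 + s)*(X - 2/(2 + X)))
v(2*(6 - 4), -56) - 163 = (118 - 2*(-56) + (2*(6 - 4))*(-59 - 56)*(2 + 2*(6 - 4)))/(2 + 2*(6 - 4)) - 163 = (118 + 112 + (2*2)*(-115)*(2 + 2*2))/(2 + 2*2) - 163 = (118 + 112 + 4*(-115)*(2 + 4))/(2 + 4) - 163 = (118 + 112 + 4*(-115)*6)/6 - 163 = (118 + 112 - 2760)/6 - 163 = (⅙)*(-2530) - 163 = -1265/3 - 163 = -1754/3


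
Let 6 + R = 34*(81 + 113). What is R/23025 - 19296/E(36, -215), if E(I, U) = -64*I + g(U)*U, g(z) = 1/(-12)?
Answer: 1102453654/126328965 ≈ 8.7269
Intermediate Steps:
g(z) = -1/12
E(I, U) = -64*I - U/12
R = 6590 (R = -6 + 34*(81 + 113) = -6 + 34*194 = -6 + 6596 = 6590)
R/23025 - 19296/E(36, -215) = 6590/23025 - 19296/(-64*36 - 1/12*(-215)) = 6590*(1/23025) - 19296/(-2304 + 215/12) = 1318/4605 - 19296/(-27433/12) = 1318/4605 - 19296*(-12/27433) = 1318/4605 + 231552/27433 = 1102453654/126328965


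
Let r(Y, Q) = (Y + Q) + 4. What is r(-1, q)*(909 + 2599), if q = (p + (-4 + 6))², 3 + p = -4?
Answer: 98224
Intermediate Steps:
p = -7 (p = -3 - 4 = -7)
q = 25 (q = (-7 + (-4 + 6))² = (-7 + 2)² = (-5)² = 25)
r(Y, Q) = 4 + Q + Y (r(Y, Q) = (Q + Y) + 4 = 4 + Q + Y)
r(-1, q)*(909 + 2599) = (4 + 25 - 1)*(909 + 2599) = 28*3508 = 98224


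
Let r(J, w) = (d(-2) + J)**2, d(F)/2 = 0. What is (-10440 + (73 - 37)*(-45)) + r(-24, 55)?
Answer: -11484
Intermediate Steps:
d(F) = 0 (d(F) = 2*0 = 0)
r(J, w) = J**2 (r(J, w) = (0 + J)**2 = J**2)
(-10440 + (73 - 37)*(-45)) + r(-24, 55) = (-10440 + (73 - 37)*(-45)) + (-24)**2 = (-10440 + 36*(-45)) + 576 = (-10440 - 1620) + 576 = -12060 + 576 = -11484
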